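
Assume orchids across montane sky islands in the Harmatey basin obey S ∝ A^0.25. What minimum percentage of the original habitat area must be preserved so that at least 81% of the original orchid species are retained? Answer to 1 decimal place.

43.0%

Need (A_new/A_old)^0.25 = 0.81, so A_new/A_old = 0.81^(1/0.25) = 0.81^4
ln(A_new/A_old) = ln 0.81 / 0.25 = -0.2107 / 0.25 = -0.8429
A_new/A_old = e^-0.8429 ≈ 0.4305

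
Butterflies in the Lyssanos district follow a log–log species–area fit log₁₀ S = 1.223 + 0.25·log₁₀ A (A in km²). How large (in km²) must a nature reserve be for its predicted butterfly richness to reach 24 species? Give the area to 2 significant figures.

4.3 km²

24 = 16.71 × A^0.25  ⇒  A^0.25 = 24/16.71 = 1.436
ln A = ln(1.436) / 0.25 = 0.3620 / 0.25 = 1.4480
A = e^1.4480 ≈ 4.254 km²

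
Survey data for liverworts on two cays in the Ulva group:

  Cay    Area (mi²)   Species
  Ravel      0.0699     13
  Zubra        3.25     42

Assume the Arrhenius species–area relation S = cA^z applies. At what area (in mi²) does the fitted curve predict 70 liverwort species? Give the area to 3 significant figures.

17.3 mi²

z = ln(42/13) / ln(3.25/0.0699) = 1.1727 / 3.8393 = 0.3054
c = 13 / 0.0699^0.3054 = 13 / 0.4437 = 29.3
A = (70/29.3)^(1/0.3054) ⇒ ln A = ln(2.389)/0.3054 = 2.8510
A = e^2.8510 ≈ 17.31 mi²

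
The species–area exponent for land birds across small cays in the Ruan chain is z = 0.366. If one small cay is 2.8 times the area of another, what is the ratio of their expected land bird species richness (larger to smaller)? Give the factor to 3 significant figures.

1.46

S₂/S₁ = (A₂/A₁)^z = 2.8^0.366
ln(S₂/S₁) = 0.366 × ln 2.8 = 0.366 × 1.0296 = 0.3768
S₂/S₁ = e^0.3768 ≈ 1.458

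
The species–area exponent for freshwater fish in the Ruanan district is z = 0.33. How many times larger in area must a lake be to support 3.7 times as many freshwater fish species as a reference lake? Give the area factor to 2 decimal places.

(A₂/A₁)^0.33 = 3.7, so A₂/A₁ = 3.7^(1/0.33) = 3.7^3.03
ln(A₂/A₁) = ln 3.7 / 0.33 = 1.3083 / 0.33 = 3.9646
A₂/A₁ = e^3.9646 ≈ 52.7

52.70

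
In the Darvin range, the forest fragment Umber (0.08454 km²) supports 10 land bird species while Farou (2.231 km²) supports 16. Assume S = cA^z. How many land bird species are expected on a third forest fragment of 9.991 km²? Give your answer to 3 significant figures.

z = ln(16/10) / ln(2.231/0.08454) = 0.4700 / 3.2730 = 0.1436
c = 10 / 0.08454^0.1436 = 10 / 0.7013 = 14.26
S₃ = 14.26 × 9.991^0.1436 = 14.26 × 1.392 ≈ 19.84

19.8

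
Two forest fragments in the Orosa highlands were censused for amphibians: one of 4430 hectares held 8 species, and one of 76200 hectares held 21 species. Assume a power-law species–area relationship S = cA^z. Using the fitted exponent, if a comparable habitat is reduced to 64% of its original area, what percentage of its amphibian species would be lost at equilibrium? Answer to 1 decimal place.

14.0%

z = ln(21/8) / ln(76200/4430) = 0.9651 / 2.8450 = 0.3392
S_new/S_old = (A_new/A_old)^z = 0.64^0.3392 = exp(0.3392 × -0.4463) = 0.8595
Fraction lost = 1 − 0.8595 = 0.1405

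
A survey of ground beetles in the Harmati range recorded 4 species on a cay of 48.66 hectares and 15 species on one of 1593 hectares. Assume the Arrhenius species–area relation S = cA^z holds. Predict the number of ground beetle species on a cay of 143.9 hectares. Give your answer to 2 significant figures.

6.0

z = ln(15/4) / ln(1593/48.66) = 1.3218 / 3.4885 = 0.3789
c = 4 / 48.66^0.3789 = 4 / 4.358 = 0.9179
S₃ = 0.9179 × 143.9^0.3789 = 0.9179 × 6.571 ≈ 6.032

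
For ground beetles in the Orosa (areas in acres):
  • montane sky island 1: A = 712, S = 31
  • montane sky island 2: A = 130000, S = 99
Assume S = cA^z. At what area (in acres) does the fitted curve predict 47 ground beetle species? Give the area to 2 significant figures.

4600 acres

z = ln(99/31) / ln(130000/712) = 1.1611 / 5.2072 = 0.2230
c = 31 / 712^0.2230 = 31 / 4.326 = 7.166
A = (47/7.166)^(1/0.2230) ⇒ ln A = ln(6.558)/0.2230 = 8.4344
A = e^8.4344 ≈ 4603 acres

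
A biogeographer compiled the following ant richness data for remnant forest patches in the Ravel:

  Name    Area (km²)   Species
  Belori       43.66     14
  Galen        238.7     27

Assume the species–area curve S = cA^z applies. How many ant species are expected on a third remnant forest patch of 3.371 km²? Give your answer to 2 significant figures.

5.2

z = ln(27/14) / ln(238.7/43.66) = 0.6568 / 1.6988 = 0.3866
c = 14 / 43.66^0.3866 = 14 / 4.306 = 3.251
S₃ = 3.251 × 3.371^0.3866 = 3.251 × 1.6 ≈ 5.201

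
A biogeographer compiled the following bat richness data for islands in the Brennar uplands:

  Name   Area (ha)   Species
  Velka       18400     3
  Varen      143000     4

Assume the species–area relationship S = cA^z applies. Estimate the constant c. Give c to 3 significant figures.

0.756

z = ln(S₂/S₁) / ln(A₂/A₁) = ln(4/3) / ln(143000/18400) = 0.2877 / 2.0505 = 0.1403
c = S₁ / A₁^z = 3 / 18400^0.1403 = 3 / 3.966 = 0.7564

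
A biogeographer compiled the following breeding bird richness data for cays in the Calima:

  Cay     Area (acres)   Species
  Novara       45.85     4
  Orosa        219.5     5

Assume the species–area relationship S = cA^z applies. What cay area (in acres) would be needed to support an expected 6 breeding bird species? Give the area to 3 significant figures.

789 acres

z = ln(5/4) / ln(219.5/45.85) = 0.2231 / 1.5660 = 0.1425
c = 4 / 45.85^0.1425 = 4 / 1.725 = 2.319
A = (6/2.319)^(1/0.1425) ⇒ ln A = ln(2.587)/0.1425 = 6.6708
A = e^6.6708 ≈ 789.1 acres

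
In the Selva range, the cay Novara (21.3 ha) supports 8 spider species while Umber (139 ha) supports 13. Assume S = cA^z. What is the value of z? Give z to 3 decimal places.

Taking logs: ln S = ln c + z ln A, so z = (ln S₂ − ln S₁)/(ln A₂ − ln A₁).
z = ln(13/8) / ln(139/21.3) = ln(1.625) / ln(6.526) = 0.4855 / 1.8758 = 0.2588

0.259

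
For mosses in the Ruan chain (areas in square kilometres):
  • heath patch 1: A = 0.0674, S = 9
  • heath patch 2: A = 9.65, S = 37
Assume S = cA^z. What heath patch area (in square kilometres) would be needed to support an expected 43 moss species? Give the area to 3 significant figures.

z = ln(37/9) / ln(9.65/0.0674) = 1.4137 / 4.9641 = 0.2848
c = 9 / 0.0674^0.2848 = 9 / 0.4639 = 19.4
A = (43/19.4)^(1/0.2848) ⇒ ln A = ln(2.216)/0.2848 = 2.7947
A = e^2.7947 ≈ 16.36 square kilometres

16.4 square kilometres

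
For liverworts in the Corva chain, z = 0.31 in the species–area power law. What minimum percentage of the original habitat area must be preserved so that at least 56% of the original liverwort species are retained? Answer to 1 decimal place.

15.4%

Need (A_new/A_old)^0.31 = 0.56, so A_new/A_old = 0.56^(1/0.31) = 0.56^3.226
ln(A_new/A_old) = ln 0.56 / 0.31 = -0.5798 / 0.31 = -1.8704
A_new/A_old = e^-1.8704 ≈ 0.1541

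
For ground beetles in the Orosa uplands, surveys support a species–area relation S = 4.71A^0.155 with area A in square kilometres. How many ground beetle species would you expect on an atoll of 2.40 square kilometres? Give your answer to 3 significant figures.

S = 4.71 × 2.4^0.155
ln S = ln 4.71 + 0.155 × ln 2.4 = 1.5497 + 0.155 × 0.8755 = 1.6854
S = e^1.6854 ≈ 5.395

5.39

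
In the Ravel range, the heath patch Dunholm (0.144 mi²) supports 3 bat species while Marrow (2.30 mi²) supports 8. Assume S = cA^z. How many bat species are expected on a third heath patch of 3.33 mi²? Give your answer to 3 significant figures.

9.12

z = ln(8/3) / ln(2.3/0.144) = 0.9808 / 2.7709 = 0.3540
c = 3 / 0.144^0.3540 = 3 / 0.5036 = 5.957
S₃ = 5.957 × 3.33^0.3540 = 5.957 × 1.531 ≈ 9.12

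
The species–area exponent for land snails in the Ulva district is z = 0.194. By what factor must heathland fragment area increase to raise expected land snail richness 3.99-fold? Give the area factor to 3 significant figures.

(A₂/A₁)^0.194 = 3.99, so A₂/A₁ = 3.99^(1/0.194) = 3.99^5.155
ln(A₂/A₁) = ln 3.99 / 0.194 = 1.3838 / 0.194 = 7.1329
A₂/A₁ = e^7.1329 ≈ 1253

1250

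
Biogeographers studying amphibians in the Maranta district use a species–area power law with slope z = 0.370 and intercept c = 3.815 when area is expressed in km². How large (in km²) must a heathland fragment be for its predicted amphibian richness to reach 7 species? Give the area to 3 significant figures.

7 = 3.815 × A^0.37  ⇒  A^0.37 = 7/3.815 = 1.835
ln A = ln(1.835) / 0.37 = 0.6070 / 0.37 = 1.6405
A = e^1.6405 ≈ 5.158 km²

5.16 km²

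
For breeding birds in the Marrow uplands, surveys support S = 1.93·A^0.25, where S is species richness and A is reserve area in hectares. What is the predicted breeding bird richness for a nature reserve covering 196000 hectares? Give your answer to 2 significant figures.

41

S = 1.93 × 196000^0.25 = 1.93 × 21.04 ≈ 40.61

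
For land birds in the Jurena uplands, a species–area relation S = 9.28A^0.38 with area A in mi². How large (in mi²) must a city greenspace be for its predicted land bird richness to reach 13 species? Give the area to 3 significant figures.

2.43 mi²

13 = 9.28 × A^0.38  ⇒  A^0.38 = 13/9.28 = 1.401
ln A = ln(1.401) / 0.38 = 0.3371 / 0.38 = 0.8871
A = e^0.8871 ≈ 2.428 mi²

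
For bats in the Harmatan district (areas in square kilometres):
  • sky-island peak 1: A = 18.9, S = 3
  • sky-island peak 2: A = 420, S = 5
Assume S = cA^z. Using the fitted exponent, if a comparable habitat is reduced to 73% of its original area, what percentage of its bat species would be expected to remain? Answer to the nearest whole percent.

z = ln(5/3) / ln(420/18.9) = 0.5108 / 3.1011 = 0.1647
S_new/S_old = (A_new/A_old)^z = 0.73^0.1647 = exp(0.1647 × -0.3147) = 0.9495

95%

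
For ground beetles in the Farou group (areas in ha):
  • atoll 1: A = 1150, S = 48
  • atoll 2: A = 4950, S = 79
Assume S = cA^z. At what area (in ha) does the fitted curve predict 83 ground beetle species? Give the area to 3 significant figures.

5720 ha

z = ln(79/48) / ln(4950/1150) = 0.4982 / 1.4596 = 0.3414
c = 48 / 1150^0.3414 = 48 / 11.09 = 4.33
A = (83/4.33)^(1/0.3414) ⇒ ln A = ln(19.17)/0.3414 = 8.6518
A = e^8.6518 ≈ 5721 ha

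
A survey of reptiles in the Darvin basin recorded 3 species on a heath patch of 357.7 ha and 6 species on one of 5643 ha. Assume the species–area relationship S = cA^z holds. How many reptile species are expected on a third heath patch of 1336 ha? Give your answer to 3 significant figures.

4.18

z = ln(6/3) / ln(5643/357.7) = 0.6931 / 2.7585 = 0.2513
c = 3 / 357.7^0.2513 = 3 / 4.382 = 0.6847
S₃ = 0.6847 × 1336^0.2513 = 0.6847 × 6.102 ≈ 4.178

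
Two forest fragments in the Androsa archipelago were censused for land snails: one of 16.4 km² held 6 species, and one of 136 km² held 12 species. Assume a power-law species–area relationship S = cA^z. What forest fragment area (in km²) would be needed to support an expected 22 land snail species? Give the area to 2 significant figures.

860 km²

z = ln(12/6) / ln(136/16.4) = 0.6931 / 2.1154 = 0.3277
c = 6 / 16.4^0.3277 = 6 / 2.501 = 2.399
A = (22/2.399)^(1/0.3277) ⇒ ln A = ln(9.169)/0.3277 = 6.7625
A = e^6.7625 ≈ 864.8 km²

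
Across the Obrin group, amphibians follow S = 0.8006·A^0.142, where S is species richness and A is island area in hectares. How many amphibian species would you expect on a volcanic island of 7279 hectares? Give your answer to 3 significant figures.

2.83

S = 0.8006 × 7279^0.142
ln S = ln 0.8006 + 0.142 × ln 7279 = -0.2224 + 0.142 × 8.8927 = 1.0404
S = e^1.0404 ≈ 2.83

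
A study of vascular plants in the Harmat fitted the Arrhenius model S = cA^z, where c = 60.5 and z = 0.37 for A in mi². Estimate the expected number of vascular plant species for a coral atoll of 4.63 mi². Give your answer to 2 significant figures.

S = 60.5 × 4.63^0.37
ln S = ln 60.5 + 0.37 × ln 4.63 = 4.1026 + 0.37 × 1.5326 = 4.6697
S = e^4.6697 ≈ 106.7

110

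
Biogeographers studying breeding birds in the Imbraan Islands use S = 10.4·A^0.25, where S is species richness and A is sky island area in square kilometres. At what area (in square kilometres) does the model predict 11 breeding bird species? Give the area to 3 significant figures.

11 = 10.4 × A^0.25  ⇒  A^0.25 = 11/10.4 = 1.058
ln A = ln(1.058) / 0.25 = 0.0561 / 0.25 = 0.2244
A = e^0.2244 ≈ 1.252 square kilometres

1.25 square kilometres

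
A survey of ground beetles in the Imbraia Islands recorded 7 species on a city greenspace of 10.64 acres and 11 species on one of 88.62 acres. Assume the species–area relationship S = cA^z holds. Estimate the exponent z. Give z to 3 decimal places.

Taking logs: ln S = ln c + z ln A, so z = (ln S₂ − ln S₁)/(ln A₂ − ln A₁).
z = ln(11/7) / ln(88.62/10.64) = ln(1.571) / ln(8.329) = 0.4520 / 2.1197 = 0.2132

0.213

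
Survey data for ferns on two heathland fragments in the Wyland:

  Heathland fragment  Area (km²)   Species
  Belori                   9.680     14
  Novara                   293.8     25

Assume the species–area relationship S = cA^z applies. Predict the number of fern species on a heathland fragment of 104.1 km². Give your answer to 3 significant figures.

z = ln(25/14) / ln(293.8/9.68) = 0.5798 / 3.4128 = 0.1699
c = 14 / 9.68^0.1699 = 14 / 1.471 = 9.52
S₃ = 9.52 × 104.1^0.1699 = 9.52 × 2.202 ≈ 20.96

21.0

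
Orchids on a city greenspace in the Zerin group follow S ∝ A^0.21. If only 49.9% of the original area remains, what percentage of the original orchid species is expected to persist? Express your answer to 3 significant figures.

86.4%

S_new/S_old = (A_new/A_old)^z = 0.499^0.21
= exp(0.21 × ln 0.499) = exp(0.21 × -0.6951) = exp(-0.1460) ≈ 0.8642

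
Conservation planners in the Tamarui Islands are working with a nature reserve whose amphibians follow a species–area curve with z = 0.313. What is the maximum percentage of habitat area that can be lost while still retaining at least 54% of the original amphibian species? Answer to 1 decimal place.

86.0%

Need (A_new/A_old)^0.313 = 0.54, so A_new/A_old = 0.54^(1/0.313) = 0.54^3.195
ln(A_new/A_old) = ln 0.54 / 0.313 = -0.6162 / 0.313 = -1.9686
A_new/A_old = e^-1.9686 ≈ 0.1396
Fraction that can be lost = 1 − 0.1396 = 0.8604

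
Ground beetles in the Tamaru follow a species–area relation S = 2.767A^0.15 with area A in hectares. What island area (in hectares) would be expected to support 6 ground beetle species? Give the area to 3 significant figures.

174 hectares

6 = 2.767 × A^0.15  ⇒  A^0.15 = 6/2.767 = 2.168
ln A = ln(2.168) / 0.15 = 0.7740 / 0.15 = 5.1600
A = e^5.1600 ≈ 174.2 hectares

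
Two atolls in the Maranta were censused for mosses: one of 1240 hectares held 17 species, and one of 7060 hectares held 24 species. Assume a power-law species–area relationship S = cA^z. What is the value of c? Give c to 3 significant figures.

4.14

z = ln(S₂/S₁) / ln(A₂/A₁) = ln(24/17) / ln(7060/1240) = 0.3448 / 1.7393 = 0.1983
c = S₁ / A₁^z = 17 / 1240^0.1983 = 17 / 4.105 = 4.141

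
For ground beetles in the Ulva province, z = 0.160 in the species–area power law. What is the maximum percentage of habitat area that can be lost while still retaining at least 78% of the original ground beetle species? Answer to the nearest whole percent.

Need (A_new/A_old)^0.16 = 0.78, so A_new/A_old = 0.78^(1/0.16) = 0.78^6.25
ln(A_new/A_old) = ln 0.78 / 0.16 = -0.2485 / 0.16 = -1.5529
A_new/A_old = e^-1.5529 ≈ 0.2116
Fraction that can be lost = 1 − 0.2116 = 0.7884

79%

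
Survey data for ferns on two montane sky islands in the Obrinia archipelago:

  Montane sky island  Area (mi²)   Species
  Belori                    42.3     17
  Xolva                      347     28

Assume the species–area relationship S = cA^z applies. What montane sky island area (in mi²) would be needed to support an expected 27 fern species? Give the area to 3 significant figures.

298 mi²

z = ln(28/17) / ln(347/42.3) = 0.4990 / 2.1045 = 0.2371
c = 17 / 42.3^0.2371 = 17 / 2.43 = 6.996
A = (27/6.996)^(1/0.2371) ⇒ ln A = ln(3.859)/0.2371 = 5.6959
A = e^5.6959 ≈ 297.7 mi²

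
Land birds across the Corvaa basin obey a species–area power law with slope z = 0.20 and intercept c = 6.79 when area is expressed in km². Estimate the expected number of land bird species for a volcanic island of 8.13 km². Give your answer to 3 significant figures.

10.3

S = 6.79 × 8.13^0.2
ln S = ln 6.79 + 0.2 × ln 8.13 = 1.9155 + 0.2 × 2.0956 = 2.3346
S = e^2.3346 ≈ 10.32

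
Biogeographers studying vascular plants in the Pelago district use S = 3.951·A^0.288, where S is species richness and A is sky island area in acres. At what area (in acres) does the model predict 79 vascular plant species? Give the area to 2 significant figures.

33000 acres

79 = 3.951 × A^0.288  ⇒  A^0.288 = 79/3.951 = 19.99
ln A = ln(19.99) / 0.288 = 2.9955 / 0.288 = 10.4010
A = e^10.4010 ≈ 32891 acres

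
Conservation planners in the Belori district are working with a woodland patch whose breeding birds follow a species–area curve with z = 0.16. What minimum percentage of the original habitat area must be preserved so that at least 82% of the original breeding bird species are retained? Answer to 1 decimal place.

Need (A_new/A_old)^0.16 = 0.82, so A_new/A_old = 0.82^(1/0.16) = 0.82^6.25
ln(A_new/A_old) = ln 0.82 / 0.16 = -0.1985 / 0.16 = -1.2403
A_new/A_old = e^-1.2403 ≈ 0.2893

28.9%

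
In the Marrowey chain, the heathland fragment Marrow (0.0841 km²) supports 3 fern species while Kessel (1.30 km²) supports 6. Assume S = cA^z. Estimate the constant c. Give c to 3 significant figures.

z = ln(S₂/S₁) / ln(A₂/A₁) = ln(6/3) / ln(1.3/0.0841) = 0.6931 / 2.7381 = 0.2531
c = S₁ / A₁^z = 3 / 0.0841^0.2531 = 3 / 0.5343 = 5.614

5.61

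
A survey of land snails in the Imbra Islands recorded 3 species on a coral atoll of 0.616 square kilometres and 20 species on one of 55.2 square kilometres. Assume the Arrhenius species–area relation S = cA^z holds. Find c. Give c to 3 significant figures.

3.68

z = ln(S₂/S₁) / ln(A₂/A₁) = ln(20/3) / ln(55.2/0.616) = 1.8971 / 4.4955 = 0.4220
c = S₁ / A₁^z = 3 / 0.616^0.4220 = 3 / 0.8151 = 3.681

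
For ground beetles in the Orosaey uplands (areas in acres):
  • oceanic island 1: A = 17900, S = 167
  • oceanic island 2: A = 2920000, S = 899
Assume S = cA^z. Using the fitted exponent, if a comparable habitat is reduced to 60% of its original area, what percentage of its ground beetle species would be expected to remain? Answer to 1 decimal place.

z = ln(899/167) / ln(2920000/17900) = 1.6833 / 5.0945 = 0.3304
S_new/S_old = (A_new/A_old)^z = 0.6^0.3304 = exp(0.3304 × -0.5108) = 0.8447

84.5%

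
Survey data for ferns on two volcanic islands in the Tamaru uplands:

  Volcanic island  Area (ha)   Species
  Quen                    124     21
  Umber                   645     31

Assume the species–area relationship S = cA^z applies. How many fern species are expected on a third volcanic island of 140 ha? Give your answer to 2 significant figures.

z = ln(31/21) / ln(645/124) = 0.3895 / 1.6490 = 0.2362
c = 21 / 124^0.2362 = 21 / 3.122 = 6.726
S₃ = 6.726 × 140^0.2362 = 6.726 × 3.213 ≈ 21.61

22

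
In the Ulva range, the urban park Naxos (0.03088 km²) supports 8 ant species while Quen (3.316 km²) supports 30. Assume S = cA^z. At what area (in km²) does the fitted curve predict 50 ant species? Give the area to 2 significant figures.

z = ln(30/8) / ln(3.316/0.03088) = 1.3218 / 4.6764 = 0.2826
c = 8 / 0.03088^0.2826 = 8 / 0.3742 = 21.38
A = (50/21.38)^(1/0.2826) ⇒ ln A = ln(2.339)/0.2826 = 3.0061
A = e^3.0061 ≈ 20.21 km²

20 km²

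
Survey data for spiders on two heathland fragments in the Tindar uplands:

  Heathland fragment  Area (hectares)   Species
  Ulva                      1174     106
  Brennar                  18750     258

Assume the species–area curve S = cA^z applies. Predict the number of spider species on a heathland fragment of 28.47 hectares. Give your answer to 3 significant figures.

32.1

z = ln(258/106) / ln(18750/1174) = 0.8895 / 2.7708 = 0.3210
c = 106 / 1174^0.3210 = 106 / 9.671 = 10.96
S₃ = 10.96 × 28.47^0.3210 = 10.96 × 2.93 ≈ 32.12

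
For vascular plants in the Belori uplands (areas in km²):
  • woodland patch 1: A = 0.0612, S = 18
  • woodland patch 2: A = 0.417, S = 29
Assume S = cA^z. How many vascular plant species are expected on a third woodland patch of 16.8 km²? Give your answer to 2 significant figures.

z = ln(29/18) / ln(0.417/0.0612) = 0.4769 / 1.9189 = 0.2485
c = 18 / 0.0612^0.2485 = 18 / 0.4994 = 36.04
S₃ = 36.04 × 16.8^0.2485 = 36.04 × 2.016 ≈ 72.67

73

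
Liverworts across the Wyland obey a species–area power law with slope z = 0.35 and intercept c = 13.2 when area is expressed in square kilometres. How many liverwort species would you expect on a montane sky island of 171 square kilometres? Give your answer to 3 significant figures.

79.8

S = 13.2 × 171^0.35
ln S = ln 13.2 + 0.35 × ln 171 = 2.5802 + 0.35 × 5.1417 = 4.3798
S = e^4.3798 ≈ 79.82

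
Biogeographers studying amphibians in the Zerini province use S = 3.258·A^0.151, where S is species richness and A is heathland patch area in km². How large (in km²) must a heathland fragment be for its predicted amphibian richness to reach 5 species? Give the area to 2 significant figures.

17 km²

5 = 3.258 × A^0.151  ⇒  A^0.151 = 5/3.258 = 1.535
ln A = ln(1.535) / 0.151 = 0.4283 / 0.151 = 2.8366
A = e^2.8366 ≈ 17.06 km²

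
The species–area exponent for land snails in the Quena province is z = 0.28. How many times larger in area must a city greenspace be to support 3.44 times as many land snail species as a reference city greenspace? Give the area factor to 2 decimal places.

82.47

(A₂/A₁)^0.28 = 3.44, so A₂/A₁ = 3.44^(1/0.28) = 3.44^3.571
ln(A₂/A₁) = ln 3.44 / 0.28 = 1.2355 / 0.28 = 4.4124
A₂/A₁ = e^4.4124 ≈ 82.47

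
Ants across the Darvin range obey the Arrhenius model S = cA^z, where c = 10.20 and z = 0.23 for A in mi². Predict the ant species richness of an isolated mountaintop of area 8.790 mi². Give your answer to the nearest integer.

S = 10.2 × 8.79^0.23
ln S = ln 10.2 + 0.23 × ln 8.79 = 2.3224 + 0.23 × 2.1736 = 2.8223
S = e^2.8223 ≈ 16.82

17 species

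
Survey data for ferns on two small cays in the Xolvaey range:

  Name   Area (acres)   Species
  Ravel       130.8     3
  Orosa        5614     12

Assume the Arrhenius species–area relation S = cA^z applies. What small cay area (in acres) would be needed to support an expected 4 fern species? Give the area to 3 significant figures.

285 acres

z = ln(12/3) / ln(5614/130.8) = 1.3863 / 3.7593 = 0.3688
c = 3 / 130.8^0.3688 = 3 / 6.033 = 0.4973
A = (4/0.4973)^(1/0.3688) ⇒ ln A = ln(8.044)/0.3688 = 5.6538
A = e^5.6538 ≈ 285.4 acres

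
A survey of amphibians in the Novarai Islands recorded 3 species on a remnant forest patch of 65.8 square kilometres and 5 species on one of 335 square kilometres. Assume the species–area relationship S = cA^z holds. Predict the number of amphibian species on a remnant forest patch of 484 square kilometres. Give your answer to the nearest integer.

6

z = ln(5/3) / ln(335/65.8) = 0.5108 / 1.6275 = 0.3139
c = 3 / 65.8^0.3139 = 3 / 3.721 = 0.8062
S₃ = 0.8062 × 484^0.3139 = 0.8062 × 6.961 ≈ 5.612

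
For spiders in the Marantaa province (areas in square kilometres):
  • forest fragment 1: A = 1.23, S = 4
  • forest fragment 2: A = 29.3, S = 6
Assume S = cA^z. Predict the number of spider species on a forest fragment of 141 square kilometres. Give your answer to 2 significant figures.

7.3

z = ln(6/4) / ln(29.3/1.23) = 0.4055 / 3.1706 = 0.1279
c = 4 / 1.23^0.1279 = 4 / 1.027 = 3.895
S₃ = 3.895 × 141^0.1279 = 3.895 × 1.883 ≈ 7.335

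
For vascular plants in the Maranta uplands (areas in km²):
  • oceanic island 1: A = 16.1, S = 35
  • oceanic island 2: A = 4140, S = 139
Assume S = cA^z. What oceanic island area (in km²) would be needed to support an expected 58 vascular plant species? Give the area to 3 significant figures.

123 km²

z = ln(139/35) / ln(4140/16.1) = 1.3791 / 5.5496 = 0.2485
c = 35 / 16.1^0.2485 = 35 / 1.995 = 17.55
A = (58/17.55)^(1/0.2485) ⇒ ln A = ln(3.306)/0.2485 = 4.8113
A = e^4.8113 ≈ 122.9 km²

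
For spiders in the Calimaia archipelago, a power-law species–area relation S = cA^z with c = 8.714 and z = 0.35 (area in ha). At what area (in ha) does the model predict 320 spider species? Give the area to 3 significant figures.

29600 ha

320 = 8.714 × A^0.35  ⇒  A^0.35 = 320/8.714 = 36.72
ln A = ln(36.72) / 0.35 = 3.6034 / 0.35 = 10.2954
A = e^10.2954 ≈ 29596 ha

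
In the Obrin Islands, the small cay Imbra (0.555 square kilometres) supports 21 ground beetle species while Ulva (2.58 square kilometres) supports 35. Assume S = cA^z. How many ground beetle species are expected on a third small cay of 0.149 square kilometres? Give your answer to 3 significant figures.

13.6

z = ln(35/21) / ln(2.58/0.555) = 0.5108 / 1.5366 = 0.3324
c = 21 / 0.555^0.3324 = 21 / 0.8222 = 25.54
S₃ = 25.54 × 0.149^0.3324 = 25.54 × 0.531 ≈ 13.56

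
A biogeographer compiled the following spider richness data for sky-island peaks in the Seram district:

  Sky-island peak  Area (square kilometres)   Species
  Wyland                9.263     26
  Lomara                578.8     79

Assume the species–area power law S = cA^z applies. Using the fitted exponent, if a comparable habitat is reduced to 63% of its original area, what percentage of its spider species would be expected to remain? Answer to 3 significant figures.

z = ln(79/26) / ln(578.8/9.263) = 1.1114 / 4.1349 = 0.2688
S_new/S_old = (A_new/A_old)^z = 0.63^0.2688 = exp(0.2688 × -0.4620) = 0.8832

88.3%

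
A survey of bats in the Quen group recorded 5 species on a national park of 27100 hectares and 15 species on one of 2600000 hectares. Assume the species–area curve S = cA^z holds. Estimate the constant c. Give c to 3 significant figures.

z = ln(S₂/S₁) / ln(A₂/A₁) = ln(15/5) / ln(2600000/27100) = 1.0986 / 4.5637 = 0.2407
c = S₁ / A₁^z = 5 / 27100^0.2407 = 5 / 11.67 = 0.4284

0.428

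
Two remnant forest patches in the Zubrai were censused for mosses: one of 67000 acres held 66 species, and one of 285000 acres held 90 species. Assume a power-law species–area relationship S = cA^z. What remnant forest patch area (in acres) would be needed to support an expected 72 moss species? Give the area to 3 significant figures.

z = ln(90/66) / ln(285000/67000) = 0.3102 / 1.4478 = 0.2142
c = 66 / 67000^0.2142 = 66 / 10.81 = 6.105
A = (72/6.105)^(1/0.2142) ⇒ ln A = ln(11.79)/0.2142 = 11.5186
A = e^11.5186 ≈ 100571 acres

101000 acres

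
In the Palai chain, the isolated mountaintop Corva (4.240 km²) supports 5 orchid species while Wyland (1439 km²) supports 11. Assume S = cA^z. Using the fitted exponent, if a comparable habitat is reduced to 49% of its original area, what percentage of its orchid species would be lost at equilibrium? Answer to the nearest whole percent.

9%

z = ln(11/5) / ln(1439/4.24) = 0.7885 / 5.8271 = 0.1353
S_new/S_old = (A_new/A_old)^z = 0.49^0.1353 = exp(0.1353 × -0.7133) = 0.908
Fraction lost = 1 − 0.908 = 0.09201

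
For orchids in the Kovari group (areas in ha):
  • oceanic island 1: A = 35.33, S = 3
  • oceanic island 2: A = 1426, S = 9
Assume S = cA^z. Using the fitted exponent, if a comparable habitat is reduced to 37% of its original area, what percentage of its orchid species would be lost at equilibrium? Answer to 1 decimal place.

25.6%

z = ln(9/3) / ln(1426/35.33) = 1.0986 / 3.6979 = 0.2971
S_new/S_old = (A_new/A_old)^z = 0.37^0.2971 = exp(0.2971 × -0.9943) = 0.7442
Fraction lost = 1 − 0.7442 = 0.2558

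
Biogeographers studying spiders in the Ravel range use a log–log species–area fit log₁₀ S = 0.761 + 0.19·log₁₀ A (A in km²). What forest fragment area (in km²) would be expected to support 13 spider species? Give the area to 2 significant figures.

72 km²

13 = 5.768 × A^0.19  ⇒  A^0.19 = 13/5.768 = 2.254
ln A = ln(2.254) / 0.19 = 0.8127 / 0.19 = 4.2773
A = e^4.2773 ≈ 72.04 km²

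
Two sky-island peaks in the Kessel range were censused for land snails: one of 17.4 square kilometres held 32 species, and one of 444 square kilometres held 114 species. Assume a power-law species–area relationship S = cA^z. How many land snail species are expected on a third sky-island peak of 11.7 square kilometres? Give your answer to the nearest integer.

27

z = ln(114/32) / ln(444/17.4) = 1.2705 / 3.2394 = 0.3922
c = 32 / 17.4^0.3922 = 32 / 3.066 = 10.44
S₃ = 10.44 × 11.7^0.3922 = 10.44 × 2.624 ≈ 27.39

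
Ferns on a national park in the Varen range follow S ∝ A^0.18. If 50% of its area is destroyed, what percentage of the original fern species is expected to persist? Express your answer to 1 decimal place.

88.3%

S_new/S_old = (A_new/A_old)^z = 0.5^0.18
= exp(0.18 × ln 0.5) = exp(0.18 × -0.6931) = exp(-0.1248) ≈ 0.8827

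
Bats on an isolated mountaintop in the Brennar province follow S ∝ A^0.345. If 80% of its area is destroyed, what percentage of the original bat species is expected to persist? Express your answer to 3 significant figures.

S_new/S_old = (A_new/A_old)^z = 0.2^0.345
= exp(0.345 × ln 0.2) = exp(0.345 × -1.6094) = exp(-0.5553) ≈ 0.5739

57.4%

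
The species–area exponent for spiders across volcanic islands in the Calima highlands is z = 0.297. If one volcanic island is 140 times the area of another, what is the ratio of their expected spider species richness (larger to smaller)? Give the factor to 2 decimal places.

4.34

S₂/S₁ = (A₂/A₁)^z = 140^0.297
ln(S₂/S₁) = 0.297 × ln 140 = 0.297 × 4.9416 = 1.4677
S₂/S₁ = e^1.4677 ≈ 4.339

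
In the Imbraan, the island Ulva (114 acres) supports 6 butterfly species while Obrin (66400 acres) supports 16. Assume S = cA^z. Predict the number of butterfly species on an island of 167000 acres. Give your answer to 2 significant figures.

z = ln(16/6) / ln(66400/114) = 0.9808 / 6.3673 = 0.1540
c = 6 / 114^0.1540 = 6 / 2.074 = 2.893
S₃ = 2.893 × 167000^0.1540 = 2.893 × 6.376 ≈ 18.44

18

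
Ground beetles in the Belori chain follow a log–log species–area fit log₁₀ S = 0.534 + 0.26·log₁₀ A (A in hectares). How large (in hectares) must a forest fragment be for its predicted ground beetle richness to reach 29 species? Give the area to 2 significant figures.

29 = 3.42 × A^0.26  ⇒  A^0.26 = 29/3.42 = 8.48
ln A = ln(8.48) / 0.26 = 2.1377 / 0.26 = 8.2220
A = e^8.2220 ≈ 3722 hectares

3700 hectares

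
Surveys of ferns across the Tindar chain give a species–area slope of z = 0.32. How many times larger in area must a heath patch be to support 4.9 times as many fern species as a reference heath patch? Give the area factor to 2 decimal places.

(A₂/A₁)^0.32 = 4.9, so A₂/A₁ = 4.9^(1/0.32) = 4.9^3.125
ln(A₂/A₁) = ln 4.9 / 0.32 = 1.5892 / 0.32 = 4.9664
A₂/A₁ = e^4.9664 ≈ 143.5

143.50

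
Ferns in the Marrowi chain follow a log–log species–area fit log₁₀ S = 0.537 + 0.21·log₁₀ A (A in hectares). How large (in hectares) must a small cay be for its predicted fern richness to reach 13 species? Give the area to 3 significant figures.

13 = 3.443 × A^0.21  ⇒  A^0.21 = 13/3.443 = 3.775
ln A = ln(3.775) / 0.21 = 1.3285 / 0.21 = 6.3260
A = e^6.3260 ≈ 558.9 hectares

559 hectares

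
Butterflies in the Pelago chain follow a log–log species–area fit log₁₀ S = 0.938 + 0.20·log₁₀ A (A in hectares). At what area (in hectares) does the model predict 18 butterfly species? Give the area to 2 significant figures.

18 = 8.67 × A^0.2  ⇒  A^0.2 = 18/8.67 = 2.076
ln A = ln(2.076) / 0.2 = 0.7305 / 0.2 = 3.6527
A = e^3.6527 ≈ 38.58 hectares

39 hectares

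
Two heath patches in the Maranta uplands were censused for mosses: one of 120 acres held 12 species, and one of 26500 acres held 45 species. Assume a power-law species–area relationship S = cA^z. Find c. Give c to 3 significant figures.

3.72

z = ln(S₂/S₁) / ln(A₂/A₁) = ln(45/12) / ln(26500/120) = 1.3218 / 5.3974 = 0.2449
c = S₁ / A₁^z = 12 / 120^0.2449 = 12 / 3.23 = 3.715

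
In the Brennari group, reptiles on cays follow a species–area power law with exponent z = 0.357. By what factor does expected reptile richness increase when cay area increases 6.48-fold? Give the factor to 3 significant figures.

1.95

S₂/S₁ = (A₂/A₁)^z = 6.48^0.357
ln(S₂/S₁) = 0.357 × ln 6.48 = 0.357 × 1.8687 = 0.6671
S₂/S₁ = e^0.6671 ≈ 1.949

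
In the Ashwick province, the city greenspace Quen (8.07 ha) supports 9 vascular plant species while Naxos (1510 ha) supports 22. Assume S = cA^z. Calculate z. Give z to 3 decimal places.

0.171

Taking logs: ln S = ln c + z ln A, so z = (ln S₂ − ln S₁)/(ln A₂ − ln A₁).
z = ln(22/9) / ln(1510/8.07) = ln(2.444) / ln(187.1) = 0.8938 / 5.2317 = 0.1708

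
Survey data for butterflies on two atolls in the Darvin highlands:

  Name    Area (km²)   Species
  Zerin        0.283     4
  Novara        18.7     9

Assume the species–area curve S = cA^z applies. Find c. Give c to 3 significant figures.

5.11

z = ln(S₂/S₁) / ln(A₂/A₁) = ln(9/4) / ln(18.7/0.283) = 0.8109 / 4.1908 = 0.1935
c = S₁ / A₁^z = 4 / 0.283^0.1935 = 4 / 0.7833 = 5.107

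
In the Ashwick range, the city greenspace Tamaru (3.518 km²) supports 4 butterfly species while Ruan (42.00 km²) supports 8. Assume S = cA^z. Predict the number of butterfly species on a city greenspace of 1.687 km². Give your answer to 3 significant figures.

3.26

z = ln(8/4) / ln(42/3.518) = 0.6931 / 2.4798 = 0.2795
c = 4 / 3.518^0.2795 = 4 / 1.421 = 2.814
S₃ = 2.814 × 1.687^0.2795 = 2.814 × 1.157 ≈ 3.257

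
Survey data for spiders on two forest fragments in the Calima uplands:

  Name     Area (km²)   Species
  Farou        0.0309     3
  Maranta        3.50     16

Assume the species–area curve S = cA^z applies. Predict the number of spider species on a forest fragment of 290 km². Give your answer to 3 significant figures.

z = ln(16/3) / ln(3.5/0.0309) = 1.6740 / 4.7298 = 0.3539
c = 3 / 0.0309^0.3539 = 3 / 0.2921 = 10.27
S₃ = 10.27 × 290^0.3539 = 10.27 × 7.439 ≈ 76.39

76.4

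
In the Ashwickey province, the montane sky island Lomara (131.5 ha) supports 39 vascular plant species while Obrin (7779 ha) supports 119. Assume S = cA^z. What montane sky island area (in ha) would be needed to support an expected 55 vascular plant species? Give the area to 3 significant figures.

462 ha

z = ln(119/39) / ln(7779/131.5) = 1.1156 / 4.0802 = 0.2734
c = 39 / 131.5^0.2734 = 39 / 3.796 = 10.27
A = (55/10.27)^(1/0.2734) ⇒ ln A = ln(5.353)/0.2734 = 6.1364
A = e^6.1364 ≈ 462.4 ha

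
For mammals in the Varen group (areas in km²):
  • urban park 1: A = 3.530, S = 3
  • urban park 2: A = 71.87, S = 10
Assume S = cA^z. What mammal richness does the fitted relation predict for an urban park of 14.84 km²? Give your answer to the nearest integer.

5

z = ln(10/3) / ln(71.87/3.53) = 1.2040 / 3.0136 = 0.3995
c = 3 / 3.53^0.3995 = 3 / 1.655 = 1.812
S₃ = 1.812 × 14.84^0.3995 = 1.812 × 2.938 ≈ 5.325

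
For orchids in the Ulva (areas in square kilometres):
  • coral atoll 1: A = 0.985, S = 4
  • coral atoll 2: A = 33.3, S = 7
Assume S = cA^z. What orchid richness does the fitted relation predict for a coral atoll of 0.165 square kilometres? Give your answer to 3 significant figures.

3.01

z = ln(7/4) / ln(33.3/0.985) = 0.5596 / 3.5207 = 0.1590
c = 4 / 0.985^0.1590 = 4 / 0.9976 = 4.01
S₃ = 4.01 × 0.165^0.1590 = 4.01 × 0.751 ≈ 3.011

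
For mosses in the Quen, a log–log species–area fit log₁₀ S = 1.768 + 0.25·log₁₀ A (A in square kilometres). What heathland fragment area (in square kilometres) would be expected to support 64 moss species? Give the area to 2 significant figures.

1.4 square kilometres

64 = 58.61 × A^0.25  ⇒  A^0.25 = 64/58.61 = 1.092
ln A = ln(1.092) / 0.25 = 0.0879 / 0.25 = 0.3517
A = e^0.3517 ≈ 1.421 square kilometres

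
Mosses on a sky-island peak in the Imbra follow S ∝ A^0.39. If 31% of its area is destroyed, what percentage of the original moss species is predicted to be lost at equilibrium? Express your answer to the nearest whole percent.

13%

S_new/S_old = (A_new/A_old)^z = 0.69^0.39
= exp(0.39 × ln 0.69) = exp(0.39 × -0.3711) = exp(-0.1447) ≈ 0.8653
Fraction lost = 1 − 0.8653 = 0.1347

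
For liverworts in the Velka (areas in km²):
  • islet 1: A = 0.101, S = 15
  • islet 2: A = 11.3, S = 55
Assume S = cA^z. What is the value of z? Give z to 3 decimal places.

0.275

Taking logs: ln S = ln c + z ln A, so z = (ln S₂ − ln S₁)/(ln A₂ − ln A₁).
z = ln(55/15) / ln(11.3/0.101) = ln(3.667) / ln(111.9) = 1.2993 / 4.7174 = 0.2754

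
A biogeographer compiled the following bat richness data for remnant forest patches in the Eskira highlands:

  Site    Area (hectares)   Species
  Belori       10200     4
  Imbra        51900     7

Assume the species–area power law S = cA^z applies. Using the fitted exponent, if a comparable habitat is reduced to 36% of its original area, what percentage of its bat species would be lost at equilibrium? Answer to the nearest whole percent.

z = ln(7/4) / ln(51900/10200) = 0.5596 / 1.6269 = 0.3440
S_new/S_old = (A_new/A_old)^z = 0.36^0.3440 = exp(0.3440 × -1.0217) = 0.7037
Fraction lost = 1 − 0.7037 = 0.2963

30%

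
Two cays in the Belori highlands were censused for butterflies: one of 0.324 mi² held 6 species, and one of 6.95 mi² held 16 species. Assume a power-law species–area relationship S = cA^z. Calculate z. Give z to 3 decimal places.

0.320

Taking logs: ln S = ln c + z ln A, so z = (ln S₂ − ln S₁)/(ln A₂ − ln A₁).
z = ln(16/6) / ln(6.95/0.324) = ln(2.667) / ln(21.45) = 0.9808 / 3.0658 = 0.3199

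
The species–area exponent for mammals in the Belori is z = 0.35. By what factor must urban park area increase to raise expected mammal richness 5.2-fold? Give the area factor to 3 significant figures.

(A₂/A₁)^0.35 = 5.2, so A₂/A₁ = 5.2^(1/0.35) = 5.2^2.857
ln(A₂/A₁) = ln 5.2 / 0.35 = 1.6487 / 0.35 = 4.7105
A₂/A₁ = e^4.7105 ≈ 111.1

111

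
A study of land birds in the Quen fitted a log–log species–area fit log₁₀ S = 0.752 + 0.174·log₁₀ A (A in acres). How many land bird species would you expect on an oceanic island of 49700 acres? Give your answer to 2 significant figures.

S = 5.649 × 49700^0.174
ln S = ln 5.649 + 0.174 × ln 49700 = 1.7315 + 0.174 × 10.8138 = 3.6131
S = e^3.6131 ≈ 37.08

37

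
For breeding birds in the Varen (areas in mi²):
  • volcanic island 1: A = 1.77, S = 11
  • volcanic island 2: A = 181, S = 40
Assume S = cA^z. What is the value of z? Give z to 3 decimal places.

Taking logs: ln S = ln c + z ln A, so z = (ln S₂ − ln S₁)/(ln A₂ − ln A₁).
z = ln(40/11) / ln(181/1.77) = ln(3.636) / ln(102.3) = 1.2910 / 4.6275 = 0.2790

0.279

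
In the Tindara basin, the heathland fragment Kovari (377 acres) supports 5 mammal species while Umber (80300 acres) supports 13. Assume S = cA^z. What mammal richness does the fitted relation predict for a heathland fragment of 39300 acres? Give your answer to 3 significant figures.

z = ln(13/5) / ln(80300/377) = 0.9555 / 5.3613 = 0.1782
c = 5 / 377^0.1782 = 5 / 2.879 = 1.737
S₃ = 1.737 × 39300^0.1782 = 1.737 × 6.589 ≈ 11.45

11.4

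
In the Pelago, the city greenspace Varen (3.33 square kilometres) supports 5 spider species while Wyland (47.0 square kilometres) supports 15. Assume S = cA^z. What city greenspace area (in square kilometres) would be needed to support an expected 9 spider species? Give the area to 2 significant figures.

z = ln(15/5) / ln(47/3.33) = 1.0986 / 2.6472 = 0.4150
c = 5 / 3.33^0.4150 = 5 / 1.647 = 3.035
A = (9/3.035)^(1/0.4150) ⇒ ln A = ln(2.965)/0.4150 = 2.6193
A = e^2.6193 ≈ 13.73 square kilometres

14 square kilometres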